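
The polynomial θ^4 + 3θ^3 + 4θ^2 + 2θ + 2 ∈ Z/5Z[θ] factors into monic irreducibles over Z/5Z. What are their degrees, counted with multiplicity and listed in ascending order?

Write f(θ) = θ^4 + 3θ^3 + 4θ^2 + 2θ + 2.
Roots in Z/5Z: f(0) = 2; f(1) = 2; f(2) = 2; f(3) = 1; f(4) = 2.
Complete factorization: f(θ) = (θ^2 + 4θ + 1)·(θ^2 + 4θ + 2).
Factor degrees with multiplicity: 2 + 2 = 4.

2, 2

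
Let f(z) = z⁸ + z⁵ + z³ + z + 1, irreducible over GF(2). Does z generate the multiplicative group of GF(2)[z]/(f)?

|GF(2^8)^×| = 2^8 − 1 = 255. Prime factorization: 255 = 3·5·17.
f is primitive ⇔ z has order 255 in GF(2)[z]/(f), i.e. z^(255/q) ≠ 1 for each prime q | 255.
z^(85) mod f = z⁷ + z⁶ + z⁵ + z³ + z + 1.
z^(51) mod f = z⁴ + z + 1.
z^(15) mod f = z⁷ + z⁶ + z⁵ + 1.
None equal 1, so z has full order 255; f is primitive.

Yes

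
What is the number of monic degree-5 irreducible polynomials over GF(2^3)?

6552

x^(8^5) − x is the product of all monic irreducibles of degree dividing 5; Möbius inversion gives N = (1/5) Σ μ(5/d)·8^d.
Divisors of 5: 1, 5; μ(5/d) for each: -1, 1.
Σ = − 8^1 + 8^5 = 32760.
N = 32760/5 = 6552.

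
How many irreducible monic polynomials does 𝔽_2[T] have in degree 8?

The number of monic irreducibles of degree 8 over GF(2) is (1/8)·Σ_{d∣8} μ(8/d) 2^d.
Divisors of 8: 1, 2, 4, 8; μ(8/d) for each: 0, 0, -1, 1.
Σ = − 2^4 + 2^8 = 240.
N = 240/8 = 30.

30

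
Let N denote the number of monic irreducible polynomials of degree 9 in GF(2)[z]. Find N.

x^(2^9) − x is the product of all monic irreducibles of degree dividing 9; Möbius inversion gives N = (1/9) Σ μ(9/d)·2^d.
Divisors of 9: 1, 3, 9; μ(9/d) for each: 0, -1, 1.
Σ = − 2^3 + 2^9 = 504.
N = 504/9 = 56.

56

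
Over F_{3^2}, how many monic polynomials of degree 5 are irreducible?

11808

By the necklace-counting formula, N_9(5) = (1/5) Σ_{d|5} μ(5/d)·9^d.
Divisors of 5: 1, 5; μ(5/d) for each: -1, 1.
Σ = − 9^1 + 9^5 = 59040.
N = 59040/5 = 11808.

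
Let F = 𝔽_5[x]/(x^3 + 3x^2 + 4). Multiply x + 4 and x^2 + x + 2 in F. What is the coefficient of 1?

4

Multiply in 𝔽_5[x]: (x + 4)·(x^2 + x + 2) = x^3 + x + 3.
Reduce using x^3 ≡ 2x^2 + 1 (mod x^3 + 3x^2 + 4).
Reduced: 2x^2 + x + 4.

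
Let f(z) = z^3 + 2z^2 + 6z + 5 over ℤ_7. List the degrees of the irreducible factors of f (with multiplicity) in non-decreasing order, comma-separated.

1, 1, 1

Linear factors from roots: (z + 6), (z + 2), (z + 1).
Complete factorization: f(z) = (z + 1)·(z + 2)·(z + 6).
Factor degrees with multiplicity: 1 + 1 + 1 = 3.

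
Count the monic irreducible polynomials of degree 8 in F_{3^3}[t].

35303625630

The number of monic irreducibles of degree 8 over GF(27) is (1/8)·Σ_{d∣8} μ(8/d) 27^d.
Divisors of 8: 1, 2, 4, 8; μ(8/d) for each: 0, 0, -1, 1.
Σ = − 27^4 + 27^8 = 282429005040.
N = 282429005040/8 = 35303625630.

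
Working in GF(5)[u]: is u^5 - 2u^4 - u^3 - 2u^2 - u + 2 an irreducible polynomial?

Write h(u) = u^5 - 2u^4 - u^3 - 2u^2 - u + 2.
Check for roots in GF(5): h(0) = 2; h(1) = 2; h(2) = 4; h(3) = 0 → root; h(4) = 4.
h(3) = 0, so (u − 3) divides h(u); h is reducible.

No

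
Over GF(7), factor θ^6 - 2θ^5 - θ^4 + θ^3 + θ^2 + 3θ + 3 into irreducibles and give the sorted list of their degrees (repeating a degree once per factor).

1, 1, 2, 2

Write f(θ) = θ^6 - 2θ^5 - θ^4 + θ^3 + θ^2 + 3θ + 3.
Linear factors from roots: (θ - 3), (θ + 2).
Complete factorization: f(θ) = (θ + 2)·(θ - 3)·(θ^2 + 1)·(θ^2 - θ + 3).
Factor degrees with multiplicity: 1 + 1 + 2 + 2 = 6.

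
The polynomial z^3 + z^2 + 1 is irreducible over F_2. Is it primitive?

Write f(z) = z^3 + z^2 + 1.
|GF(2^3)^×| = 2^3 − 1 = 7. Prime factorization: 7 = 7.
f is primitive ⇔ z has order 7 in GF(2)[z]/(f), i.e. z^(7/q) ≠ 1 for each prime q | 7.
z^(1) mod f = z.
None equal 1, so z has full order 7; f is primitive.

Yes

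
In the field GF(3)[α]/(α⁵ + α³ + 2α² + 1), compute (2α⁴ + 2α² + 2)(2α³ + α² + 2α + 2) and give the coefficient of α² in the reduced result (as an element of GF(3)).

Multiply in GF(3)[α]: (2α⁴ + 2α² + 2)·(2α³ + α² + 2α + 2) = α⁷ + 2α⁶ + 2α⁵ + 2α³ + α + 1.
Reduce using α⁵ ≡ 2α³ + α² + 2 (mod α⁵ + α³ + 2α² + 1).
Reduced: 2α⁴ + 2α.

0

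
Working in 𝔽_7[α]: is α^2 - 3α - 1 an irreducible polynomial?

Yes

Write g(α) = α^2 - 3α - 1.
Check for roots in 𝔽_7: g(0) = 6; g(1) = 4; g(2) = 4; g(3) = 6; g(4) = 3; g(5) = 2; g(6) = 3.
No roots. A degree-2 polynomial over a field with no linear factor is irreducible.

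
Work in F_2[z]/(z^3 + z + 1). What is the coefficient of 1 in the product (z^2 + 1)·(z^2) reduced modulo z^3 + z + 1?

0

Multiply in F_2[z]: (z^2 + 1)·(z^2) = z^4 + z^2.
Reduce using z^3 ≡ z + 1 (mod z^3 + z + 1).
Reduced: z.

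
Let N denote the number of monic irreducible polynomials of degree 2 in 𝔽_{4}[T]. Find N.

6

Gauss's count: N_{4}(2) = (1/2) Σ_{d|2} μ(2/d)·4^d.
Divisors of 2: 1, 2; μ(2/d) for each: -1, 1.
Σ = − 4^1 + 4^2 = 12.
N = 12/2 = 6.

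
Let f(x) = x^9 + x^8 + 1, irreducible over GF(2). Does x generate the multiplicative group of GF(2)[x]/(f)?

No

|GF(2^9)^×| = 2^9 − 1 = 511. Prime factorization: 511 = 7·73.
f is primitive ⇔ x has order 511 in GF(2)[x]/(f), i.e. x^(511/q) ≠ 1 for each prime q | 511.
x^(73) mod f = 1
x^(7) mod f = x^7.
Since x^(73) = 1, the order of x divides 73 < 511; not primitive.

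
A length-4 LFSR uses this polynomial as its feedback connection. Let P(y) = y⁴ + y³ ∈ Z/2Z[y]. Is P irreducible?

No

Check for roots in Z/2Z: P(0) = 0 → root; P(1) = 0 → root.
P(0) = 0, so (y) divides P(y); P is reducible.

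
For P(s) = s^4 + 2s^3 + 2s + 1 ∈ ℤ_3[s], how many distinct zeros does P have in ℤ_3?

Evaluate at each of the 3 elements of ℤ_3:
P(0) = 1; P(1) = 0 → root; P(2) = 1.
Roots: {1}.

1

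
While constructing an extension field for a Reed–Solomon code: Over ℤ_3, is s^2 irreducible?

No

Write f(s) = s^2.
Check for roots in ℤ_3: f(0) = 0 → root; f(1) = 1; f(2) = 1.
f(0) = 0, so (s) divides f(s); f is reducible.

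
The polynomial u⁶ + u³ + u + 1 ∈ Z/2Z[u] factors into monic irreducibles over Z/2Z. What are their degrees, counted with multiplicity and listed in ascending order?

Write h(u) = u⁶ + u³ + u + 1.
Roots in Z/2Z: h(0) = 1; h(1) = 0 → root.
Linear factors from roots: (u + 1).
Complete factorization: h(u) = (u + 1)^3·(u³ + u² + 1).
Factor degrees with multiplicity: 1 + 1 + 1 + 3 = 6.

1, 1, 1, 3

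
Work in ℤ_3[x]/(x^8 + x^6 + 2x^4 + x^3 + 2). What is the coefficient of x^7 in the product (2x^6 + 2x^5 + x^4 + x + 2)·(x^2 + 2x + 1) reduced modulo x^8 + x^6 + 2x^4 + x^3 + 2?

Multiply in ℤ_3[x]: (2x^6 + 2x^5 + x^4 + x + 2)·(x^2 + 2x + 1) = 2x^8 + x^6 + x^5 + x^4 + x^3 + x^2 + 2x + 2.
Reduce using x^8 ≡ 2x^6 + x^4 + 2x^3 + 1 (mod x^8 + x^6 + 2x^4 + x^3 + 2).
Reduced: 2x^6 + x^5 + 2x^3 + x^2 + 2x + 1.

0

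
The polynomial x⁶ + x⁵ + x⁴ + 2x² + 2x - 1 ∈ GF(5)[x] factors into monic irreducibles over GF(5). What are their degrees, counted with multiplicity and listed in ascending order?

1, 2, 3

Write f(x) = x⁶ + x⁵ + x⁴ + 2x² + 2x - 1.
Roots in GF(5): f(0) = 4; f(1) = 1; f(2) = 3; f(3) = 1; f(4) = 0 → root.
Linear factors from roots: (x + 1).
Complete factorization: f(x) = (x + 1)·(x² - x + 2)·(x³ + x² + 2).
Factor degrees with multiplicity: 1 + 2 + 3 = 6.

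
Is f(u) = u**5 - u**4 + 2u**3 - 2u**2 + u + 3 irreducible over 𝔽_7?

Check for roots in 𝔽_7: f(0) = 3; f(1) = 4; f(2) = 1; f(3) = 1; f(4) = 3; f(5) = 6; f(6) = 3.
No roots, so no linear factors.
Degree-2 irreducible divisors: test the 21 monic irreducibles of degree 2 over GF(7).
None of them divide f (all give nonzero remainder).
No irreducible factor of degree ≤ 2 exists, so f is irreducible over GF(7).

Yes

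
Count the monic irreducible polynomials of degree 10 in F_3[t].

x^(3^10) − x is the product of all monic irreducibles of degree dividing 10; Möbius inversion gives N = (1/10) Σ μ(10/d)·3^d.
Divisors of 10: 1, 2, 5, 10; μ(10/d) for each: 1, -1, -1, 1.
Σ = 3^1 − 3^2 − 3^5 + 3^10 = 58800.
N = 58800/10 = 5880.

5880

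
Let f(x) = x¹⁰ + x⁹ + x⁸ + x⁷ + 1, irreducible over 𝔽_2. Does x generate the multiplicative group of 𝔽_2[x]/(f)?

No

|GF(2^10)^×| = 2^10 − 1 = 1023. Prime factorization: 1023 = 3·11·31.
f is primitive ⇔ x has order 1023 in GF(2)[x]/(f), i.e. x^(1023/q) ≠ 1 for each prime q | 1023.
x^(341) mod f = 1
x^(93) mod f = x⁹ + x⁶ + x.
x^(33) mod f = x⁶ + x⁵ + x³ + x + 1.
Since x^(341) = 1, the order of x divides 341 < 1023; not primitive.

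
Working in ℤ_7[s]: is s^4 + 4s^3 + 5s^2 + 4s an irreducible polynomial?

No

Write P(s) = s^4 + 4s^3 + 5s^2 + 4s.
Check for roots in ℤ_7: P(0) = 0 → root; P(1) = 0 → root; P(2) = 6; P(3) = 1; P(4) = 6; P(5) = 3; P(6) = 5.
P(0) = 0, so (s) divides P(s); P is reducible.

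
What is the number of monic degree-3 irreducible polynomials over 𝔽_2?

2

Gauss's count: N_{2}(3) = (1/3) Σ_{d|3} μ(3/d)·2^d.
Divisors of 3: 1, 3; μ(3/d) for each: -1, 1.
Σ = − 2^1 + 2^3 = 6.
N = 6/3 = 2.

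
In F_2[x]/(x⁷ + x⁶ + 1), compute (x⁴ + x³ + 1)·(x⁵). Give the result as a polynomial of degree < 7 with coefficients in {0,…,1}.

Multiply in F_2[x]: (x⁴ + x³ + 1)·(x⁵) = x⁹ + x⁸ + x⁵.
Reduce using x⁷ ≡ x⁶ + 1 (mod x⁷ + x⁶ + 1).
Reduced: x⁵ + x².

x^5 + x^2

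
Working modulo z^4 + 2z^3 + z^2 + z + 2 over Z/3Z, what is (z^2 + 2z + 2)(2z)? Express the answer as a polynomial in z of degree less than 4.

Multiply in Z/3Z[z]: (z^2 + 2z + 2)·(2z) = 2z^3 + z^2 + z.
Reduced: 2z^3 + z^2 + z.

2z^3 + z^2 + z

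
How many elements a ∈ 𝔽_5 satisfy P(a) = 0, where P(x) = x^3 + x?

3

Evaluate at each of the 5 elements of 𝔽_5:
P(0) = 0 → root; P(1) = 2; P(2) = 0 → root; P(3) = 0 → root; P(4) = 3.
Roots: {0, 2, 3}.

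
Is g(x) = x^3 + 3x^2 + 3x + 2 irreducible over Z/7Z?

Check for roots in Z/7Z: g(0) = 2; g(1) = 2; g(2) = 0 → root; g(3) = 2; g(4) = 0 → root; g(5) = 0 → root; g(6) = 1.
g(2) = 0, so (x − 2) divides g(x); g is reducible.

No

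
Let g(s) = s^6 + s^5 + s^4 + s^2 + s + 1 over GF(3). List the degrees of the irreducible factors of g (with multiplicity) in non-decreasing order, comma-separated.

1, 1, 2, 2

Roots in GF(3): g(0) = 1; g(1) = 0 → root; g(2) = 2.
Linear factors from roots: (s + 2).
Complete factorization: g(s) = (s + 2)^2·(s^2 + s + 2)·(s^2 + 2s + 2).
Factor degrees with multiplicity: 1 + 1 + 2 + 2 = 6.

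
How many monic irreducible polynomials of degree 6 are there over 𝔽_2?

x^(2^6) − x is the product of all monic irreducibles of degree dividing 6; Möbius inversion gives N = (1/6) Σ μ(6/d)·2^d.
Divisors of 6: 1, 2, 3, 6; μ(6/d) for each: 1, -1, -1, 1.
Σ = 2^1 − 2^2 − 2^3 + 2^6 = 54.
N = 54/6 = 9.

9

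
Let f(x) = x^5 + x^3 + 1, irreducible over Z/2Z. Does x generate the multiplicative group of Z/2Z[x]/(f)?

|GF(2^5)^×| = 2^5 − 1 = 31. Prime factorization: 31 = 31.
f is primitive ⇔ x has order 31 in GF(2)[x]/(f), i.e. x^(31/q) ≠ 1 for each prime q | 31.
x^(1) mod f = x.
None equal 1, so x has full order 31; f is primitive.

Yes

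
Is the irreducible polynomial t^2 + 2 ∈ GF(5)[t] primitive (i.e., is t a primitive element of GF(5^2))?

No

Write f(t) = t^2 + 2.
|GF(5^2)^×| = 5^2 − 1 = 24. Prime factorization: 24 = 2^3·3.
f is primitive ⇔ t has order 24 in GF(5)[t]/(f), i.e. t^(24/q) ≠ 1 for each prime q | 24.
t^(12) mod f = 4.
t^(8) mod f = 1
Since t^(8) = 1, the order of t divides 8 < 24; not primitive.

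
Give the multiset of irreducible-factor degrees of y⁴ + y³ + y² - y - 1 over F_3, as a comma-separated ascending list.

Write h(y) = y⁴ + y³ + y² - y - 1.
Roots in F_3: h(0) = 2; h(1) = 1; h(2) = 1.
Complete factorization: h(y) = (y⁴ + y³ + y² - y - 1).
Factor degrees with multiplicity: 4 = 4.

4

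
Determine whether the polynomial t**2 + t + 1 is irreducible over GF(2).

Yes

Write g(t) = t**2 + t + 1.
Check for roots in GF(2): g(0) = 1; g(1) = 1.
No roots. A degree-2 polynomial over a field with no linear factor is irreducible.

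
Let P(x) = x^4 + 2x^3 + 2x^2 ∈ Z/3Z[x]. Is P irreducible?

Check for roots in Z/3Z: P(0) = 0 → root; P(1) = 2; P(2) = 1.
P(0) = 0, so (x) divides P(x); P is reducible.

No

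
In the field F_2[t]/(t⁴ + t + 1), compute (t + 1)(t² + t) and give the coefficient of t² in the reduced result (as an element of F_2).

Multiply in F_2[t]: (t + 1)·(t² + t) = t³ + t.
Reduced: t³ + t.

0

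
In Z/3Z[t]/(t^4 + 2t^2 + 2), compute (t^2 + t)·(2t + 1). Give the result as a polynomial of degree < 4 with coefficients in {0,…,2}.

2t^3 + t

Multiply in Z/3Z[t]: (t^2 + t)·(2t + 1) = 2t^3 + t.
Reduced: 2t^3 + t.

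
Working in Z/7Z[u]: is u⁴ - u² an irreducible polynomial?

No

Write h(u) = u⁴ - u².
Check for roots in Z/7Z: h(0) = 0 → root; h(1) = 0 → root; h(2) = 5; h(3) = 2; h(4) = 2; h(5) = 5; h(6) = 0 → root.
h(0) = 0, so (u) divides h(u); h is reducible.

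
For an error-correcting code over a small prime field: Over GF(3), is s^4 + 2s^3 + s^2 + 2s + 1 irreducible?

Write f(s) = s^4 + 2s^3 + s^2 + 2s + 1.
Check for roots in GF(3): f(0) = 1; f(1) = 1; f(2) = 2.
No roots, so no linear factors.
Monic irreducibles of degree 2 over GF(3): s^2 + 1, s^2 + s + 2, s^2 + 2s + 2.
None of them divide f (all give nonzero remainder).
No irreducible factor of degree ≤ 2 exists, so f is irreducible over GF(3).

Yes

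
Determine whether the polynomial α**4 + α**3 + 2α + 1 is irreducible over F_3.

Write f(α) = α**4 + α**3 + 2α + 1.
Check for roots in F_3: f(0) = 1; f(1) = 2; f(2) = 2.
No roots, so no linear factors.
Monic irreducibles of degree 2 over GF(3): α**2 + 1, α**2 + α + 2, α**2 + 2α + 2.
None of them divide f (all give nonzero remainder).
No irreducible factor of degree ≤ 2 exists, so f is irreducible over GF(3).

Yes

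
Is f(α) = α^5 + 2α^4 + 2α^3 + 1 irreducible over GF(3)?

No

Check for roots in GF(3): f(0) = 1; f(1) = 0 → root; f(2) = 0 → root.
f(1) = 0, so (α − 1) divides f(α); f is reducible.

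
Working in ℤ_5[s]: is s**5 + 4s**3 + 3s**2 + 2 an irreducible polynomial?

Write h(s) = s**5 + 4s**3 + 3s**2 + 2.
Check for roots in ℤ_5: h(0) = 2; h(1) = 0 → root; h(2) = 3; h(3) = 0 → root; h(4) = 0 → root.
h(1) = 0, so (s − 1) divides h(s); h is reducible.

No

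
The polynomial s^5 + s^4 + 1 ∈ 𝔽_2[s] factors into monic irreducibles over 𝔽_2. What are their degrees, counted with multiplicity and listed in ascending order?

2, 3

Write h(s) = s^5 + s^4 + 1.
Roots in 𝔽_2: h(0) = 1; h(1) = 1.
Complete factorization: h(s) = (s^2 + s + 1)·(s^3 + s + 1).
Factor degrees with multiplicity: 2 + 3 = 5.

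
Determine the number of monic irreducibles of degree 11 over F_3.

16104

Gauss's count: N_{3}(11) = (1/11) Σ_{d|11} μ(11/d)·3^d.
Divisors of 11: 1, 11; μ(11/d) for each: -1, 1.
Σ = − 3^1 + 3^11 = 177144.
N = 177144/11 = 16104.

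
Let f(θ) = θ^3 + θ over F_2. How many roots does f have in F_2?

Evaluate at each of the 2 elements of F_2:
f(0) = 0 → root; f(1) = 0 → root.
Roots: {0, 1}.

2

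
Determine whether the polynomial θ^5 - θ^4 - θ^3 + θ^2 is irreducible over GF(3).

No

Write f(θ) = θ^5 - θ^4 - θ^3 + θ^2.
Check for roots in GF(3): f(0) = 0 → root; f(1) = 0 → root; f(2) = 0 → root.
f(0) = 0, so (θ) divides f(θ); f is reducible.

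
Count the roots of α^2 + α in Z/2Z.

2

Write g(α) = α^2 + α.
Evaluate at each of the 2 elements of Z/2Z:
g(0) = 0 → root; g(1) = 0 → root.
Roots: {0, 1}.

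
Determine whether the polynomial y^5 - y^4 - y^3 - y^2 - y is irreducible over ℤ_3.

No

Write m(y) = y^5 - y^4 - y^3 - y^2 - y.
Check for roots in ℤ_3: m(0) = 0 → root; m(1) = 0 → root; m(2) = 2.
m(0) = 0, so (y) divides m(y); m is reducible.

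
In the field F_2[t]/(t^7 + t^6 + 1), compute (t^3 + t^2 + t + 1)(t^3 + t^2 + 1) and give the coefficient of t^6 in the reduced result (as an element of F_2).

Multiply in F_2[t]: (t^3 + t^2 + t + 1)·(t^3 + t^2 + 1) = t^6 + t^3 + t + 1.
Reduced: t^6 + t^3 + t + 1.

1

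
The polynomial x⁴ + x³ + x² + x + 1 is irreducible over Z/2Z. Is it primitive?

No

Write f(x) = x⁴ + x³ + x² + x + 1.
|GF(2^4)^×| = 2^4 − 1 = 15. Prime factorization: 15 = 3·5.
f is primitive ⇔ x has order 15 in GF(2)[x]/(f), i.e. x^(15/q) ≠ 1 for each prime q | 15.
x^(5) mod f = 1
x^(3) mod f = x³.
Since x^(5) = 1, the order of x divides 5 < 15; not primitive.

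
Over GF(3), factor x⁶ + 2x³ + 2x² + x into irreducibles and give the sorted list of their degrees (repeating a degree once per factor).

Write f(x) = x⁶ + 2x³ + 2x² + x.
Roots in GF(3): f(0) = 0 → root; f(1) = 0 → root; f(2) = 0 → root.
Linear factors from roots: (x), (x + 2), (x + 1).
Complete factorization: f(x) = (x)·(x + 2)·(x + 1)^2·(x² + 2x + 2).
Factor degrees with multiplicity: 1 + 1 + 1 + 1 + 2 = 6.

1, 1, 1, 1, 2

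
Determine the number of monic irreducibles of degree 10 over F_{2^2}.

104754

The number of monic irreducibles of degree 10 over GF(4) is (1/10)·Σ_{d∣10} μ(10/d) 4^d.
Divisors of 10: 1, 2, 5, 10; μ(10/d) for each: 1, -1, -1, 1.
Σ = 4^1 − 4^2 − 4^5 + 4^10 = 1047540.
N = 1047540/10 = 104754.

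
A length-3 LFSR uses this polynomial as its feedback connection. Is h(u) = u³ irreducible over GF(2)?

No

Check for roots in GF(2): h(0) = 0 → root; h(1) = 1.
h(0) = 0, so (u) divides h(u); h is reducible.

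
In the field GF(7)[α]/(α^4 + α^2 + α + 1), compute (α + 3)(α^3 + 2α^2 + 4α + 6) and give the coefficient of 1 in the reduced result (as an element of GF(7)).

3

Multiply in GF(7)[α]: (α + 3)·(α^3 + 2α^2 + 4α + 6) = α^4 + 5α^3 + 3α^2 + 4α + 4.
Reduce using α^4 ≡ 6α^2 + 6α + 6 (mod α^4 + α^2 + α + 1).
Reduced: 5α^3 + 2α^2 + 3α + 3.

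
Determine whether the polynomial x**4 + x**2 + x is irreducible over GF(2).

Write f(x) = x**4 + x**2 + x.
Check for roots in GF(2): f(0) = 0 → root; f(1) = 1.
f(0) = 0, so (x) divides f(x); f is reducible.

No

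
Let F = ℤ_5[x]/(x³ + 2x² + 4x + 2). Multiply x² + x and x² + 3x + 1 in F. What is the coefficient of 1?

1

Multiply in ℤ_5[x]: (x² + x)·(x² + 3x + 1) = x⁴ + 4x³ + 4x² + x.
Reduce using x³ ≡ 3x² + x + 3 (mod x³ + 2x² + 4x + 2).
Reduced: x² + x + 1.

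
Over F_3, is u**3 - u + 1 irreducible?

Yes

Write g(u) = u**3 - u + 1.
Check for roots in F_3: g(0) = 1; g(1) = 1; g(2) = 1.
No roots. A degree-3 polynomial over a field with no linear factor is irreducible.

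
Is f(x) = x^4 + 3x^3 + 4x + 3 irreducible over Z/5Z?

Yes

Check for roots in Z/5Z: f(0) = 3; f(1) = 1; f(2) = 1; f(3) = 2; f(4) = 2.
No roots, so no linear factors.
Degree-2 irreducible divisors: test the 10 monic irreducibles of degree 2 over GF(5).
None of them divide f (all give nonzero remainder).
No irreducible factor of degree ≤ 2 exists, so f is irreducible over GF(5).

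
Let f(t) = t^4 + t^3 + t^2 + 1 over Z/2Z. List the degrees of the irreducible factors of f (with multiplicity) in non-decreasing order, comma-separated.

1, 3

Roots in Z/2Z: f(0) = 1; f(1) = 0 → root.
Linear factors from roots: (t + 1).
Complete factorization: f(t) = (t + 1)·(t^3 + t + 1).
Factor degrees with multiplicity: 1 + 3 = 4.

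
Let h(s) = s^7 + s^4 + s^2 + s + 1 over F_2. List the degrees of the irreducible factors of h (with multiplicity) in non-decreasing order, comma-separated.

2, 2, 3

Roots in F_2: h(0) = 1; h(1) = 1.
Complete factorization: h(s) = (s^2 + s + 1)^2·(s^3 + s + 1).
Factor degrees with multiplicity: 2 + 2 + 3 = 7.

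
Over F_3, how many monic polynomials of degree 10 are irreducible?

5880

The number of monic irreducibles of degree 10 over GF(3) is (1/10)·Σ_{d∣10} μ(10/d) 3^d.
Divisors of 10: 1, 2, 5, 10; μ(10/d) for each: 1, -1, -1, 1.
Σ = 3^1 − 3^2 − 3^5 + 3^10 = 58800.
N = 58800/10 = 5880.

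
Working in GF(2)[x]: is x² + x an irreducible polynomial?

Write P(x) = x² + x.
Check for roots in GF(2): P(0) = 0 → root; P(1) = 0 → root.
P(0) = 0, so (x) divides P(x); P is reducible.

No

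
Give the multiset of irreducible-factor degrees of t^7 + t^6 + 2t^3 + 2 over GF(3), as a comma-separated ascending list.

Write f(t) = t^7 + t^6 + 2t^3 + 2.
Roots in GF(3): f(0) = 2; f(1) = 0 → root; f(2) = 0 → root.
Linear factors from roots: (t + 2), (t + 1).
Complete factorization: f(t) = (t + 1)·(t + 2)·(t^2 + t + 2)·(t^3 + 2t + 2).
Factor degrees with multiplicity: 1 + 1 + 2 + 3 = 7.

1, 1, 2, 3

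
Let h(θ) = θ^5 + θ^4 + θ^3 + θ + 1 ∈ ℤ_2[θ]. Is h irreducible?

Yes

Check for roots in ℤ_2: h(0) = 1; h(1) = 1.
No roots, so no linear factors.
Monic irreducibles of degree 2 over GF(2): θ^2 + θ + 1.
None of them divide h (all give nonzero remainder).
No irreducible factor of degree ≤ 2 exists, so h is irreducible over GF(2).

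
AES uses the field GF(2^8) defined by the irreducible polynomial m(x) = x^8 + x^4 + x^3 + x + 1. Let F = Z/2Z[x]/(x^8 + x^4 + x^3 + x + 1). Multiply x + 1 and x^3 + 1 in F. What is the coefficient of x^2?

Multiply in Z/2Z[x]: (x + 1)·(x^3 + 1) = x^4 + x^3 + x + 1.
Reduced: x^4 + x^3 + x + 1.

0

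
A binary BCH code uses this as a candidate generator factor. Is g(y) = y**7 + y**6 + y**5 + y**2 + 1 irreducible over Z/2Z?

Check for roots in Z/2Z: g(0) = 1; g(1) = 1.
No roots, so no linear factors.
Monic irreducibles of degree 2 over GF(2): y**2 + y + 1.
None of them divide g (all give nonzero remainder).
Monic irreducibles of degree 3 over GF(2): y**3 + y + 1, y**3 + y**2 + 1.
None of them divide g (all give nonzero remainder).
No irreducible factor of degree ≤ 3 exists, so g is irreducible over GF(2).

Yes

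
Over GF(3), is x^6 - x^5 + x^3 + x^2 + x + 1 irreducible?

Write P(x) = x^6 - x^5 + x^3 + x^2 + x + 1.
Check for roots in GF(3): P(0) = 1; P(1) = 1; P(2) = 2.
No roots, so no linear factors.
Monic irreducibles of degree 2 over GF(3): x^2 + 1, x^2 + x - 1, x^2 - x - 1.
None of them divide P (all give nonzero remainder).
Degree-3 irreducible divisors: test the 8 monic irreducibles of degree 3 over GF(3).
None of them divide P (all give nonzero remainder).
No irreducible factor of degree ≤ 3 exists, so P is irreducible over GF(3).

Yes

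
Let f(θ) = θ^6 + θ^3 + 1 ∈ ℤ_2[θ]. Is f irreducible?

Yes

Check for roots in ℤ_2: f(0) = 1; f(1) = 1.
No roots, so no linear factors.
Monic irreducibles of degree 2 over GF(2): θ^2 + θ + 1.
None of them divide f (all give nonzero remainder).
Monic irreducibles of degree 3 over GF(2): θ^3 + θ + 1, θ^3 + θ^2 + 1.
None of them divide f (all give nonzero remainder).
No irreducible factor of degree ≤ 3 exists, so f is irreducible over GF(2).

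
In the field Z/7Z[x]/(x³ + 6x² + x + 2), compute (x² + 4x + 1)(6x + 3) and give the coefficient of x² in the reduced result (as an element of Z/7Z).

5

Multiply in Z/7Z[x]: (x² + 4x + 1)·(6x + 3) = 6x³ + 6x² + 4x + 3.
Reduce using x³ ≡ x² + 6x + 5 (mod x³ + 6x² + x + 2).
Reduced: 5x² + 5x + 5.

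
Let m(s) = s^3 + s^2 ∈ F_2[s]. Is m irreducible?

No

Check for roots in F_2: m(0) = 0 → root; m(1) = 0 → root.
m(0) = 0, so (s) divides m(s); m is reducible.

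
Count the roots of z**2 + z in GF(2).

2

Write f(z) = z**2 + z.
Evaluate at each of the 2 elements of GF(2):
f(0) = 0 → root; f(1) = 0 → root.
Roots: {0, 1}.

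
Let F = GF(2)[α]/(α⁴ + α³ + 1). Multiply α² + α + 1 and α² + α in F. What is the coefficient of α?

1

Multiply in GF(2)[α]: (α² + α + 1)·(α² + α) = α⁴ + α.
Reduce using α⁴ ≡ α³ + 1 (mod α⁴ + α³ + 1).
Reduced: α³ + α + 1.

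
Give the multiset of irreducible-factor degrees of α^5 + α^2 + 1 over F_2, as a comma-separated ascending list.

5

Write f(α) = α^5 + α^2 + 1.
Roots in F_2: f(0) = 1; f(1) = 1.
Complete factorization: f(α) = (α^5 + α^2 + 1).
Factor degrees with multiplicity: 5 = 5.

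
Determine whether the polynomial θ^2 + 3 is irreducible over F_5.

Write m(θ) = θ^2 + 3.
Check for roots in F_5: m(0) = 3; m(1) = 4; m(2) = 2; m(3) = 2; m(4) = 4.
No roots. A degree-2 polynomial over a field with no linear factor is irreducible.

Yes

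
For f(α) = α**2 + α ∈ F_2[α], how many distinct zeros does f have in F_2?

Evaluate at each of the 2 elements of F_2:
f(0) = 0 → root; f(1) = 0 → root.
Roots: {0, 1}.

2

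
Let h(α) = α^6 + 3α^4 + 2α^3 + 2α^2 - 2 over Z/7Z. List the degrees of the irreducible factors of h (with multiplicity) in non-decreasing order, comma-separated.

Complete factorization: h(α) = (α^6 + 3α^4 + 2α^3 + 2α^2 - 2).
Factor degrees with multiplicity: 6 = 6.

6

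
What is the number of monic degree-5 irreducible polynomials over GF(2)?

Gauss's count: N_{2}(5) = (1/5) Σ_{d|5} μ(5/d)·2^d.
Divisors of 5: 1, 5; μ(5/d) for each: -1, 1.
Σ = − 2^1 + 2^5 = 30.
N = 30/5 = 6.

6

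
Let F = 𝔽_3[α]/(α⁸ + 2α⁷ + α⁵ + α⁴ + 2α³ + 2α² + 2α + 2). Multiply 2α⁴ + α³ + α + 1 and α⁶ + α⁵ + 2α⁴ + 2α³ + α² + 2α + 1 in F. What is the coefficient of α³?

0

Multiply in 𝔽_3[α]: (2α⁴ + α³ + α + 1)·(α⁶ + α⁵ + 2α⁴ + 2α³ + α² + 2α + 1) = 2α¹⁰ + 2α⁸ + α⁷ + 2α⁵ + 2α⁴ + α³ + 1.
Reduce using α⁸ ≡ α⁷ + 2α⁵ + 2α⁴ + α³ + α² + α + 1 (mod α⁸ + 2α⁷ + α⁵ + α⁴ + 2α³ + 2α² + 2α + 2).
Reduced: 2α⁶ + α⁵ + 2α⁴ + 2α² + 2.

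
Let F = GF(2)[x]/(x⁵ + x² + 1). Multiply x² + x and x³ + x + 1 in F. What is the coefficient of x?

Multiply in GF(2)[x]: (x² + x)·(x³ + x + 1) = x⁵ + x⁴ + x³ + x.
Reduce using x⁵ ≡ x² + 1 (mod x⁵ + x² + 1).
Reduced: x⁴ + x³ + x² + x + 1.

1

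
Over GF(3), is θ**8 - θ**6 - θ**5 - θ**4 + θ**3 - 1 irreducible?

Yes

Write h(θ) = θ**8 - θ**6 - θ**5 - θ**4 + θ**3 - 1.
Check for roots in GF(3): h(0) = 2; h(1) = 1; h(2) = 1.
No roots, so no linear factors.
Monic irreducibles of degree 2 over GF(3): θ**2 + 1, θ**2 + θ - 1, θ**2 - θ - 1.
None of them divide h (all give nonzero remainder).
Degree-3 irreducible divisors: test the 8 monic irreducibles of degree 3 over GF(3).
None of them divide h (all give nonzero remainder).
Degree-4 irreducible divisors: test the 18 monic irreducibles of degree 4 over GF(3).
None of them divide h (all give nonzero remainder).
No irreducible factor of degree ≤ 4 exists, so h is irreducible over GF(3).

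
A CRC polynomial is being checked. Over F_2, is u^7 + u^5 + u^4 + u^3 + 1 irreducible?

Write g(u) = u^7 + u^5 + u^4 + u^3 + 1.
Check for roots in F_2: g(0) = 1; g(1) = 1.
No roots, so no linear factors.
Monic irreducibles of degree 2 over GF(2): u^2 + u + 1.
None of them divide g (all give nonzero remainder).
Monic irreducibles of degree 3 over GF(2): u^3 + u + 1, u^3 + u^2 + 1.
None of them divide g (all give nonzero remainder).
No irreducible factor of degree ≤ 3 exists, so g is irreducible over GF(2).

Yes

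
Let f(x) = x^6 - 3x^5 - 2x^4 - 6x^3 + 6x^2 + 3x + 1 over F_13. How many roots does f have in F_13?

4

Evaluate at each of the 13 elements of F_13:
f(0) = 1; f(1) = 0 → root; f(2) = 10; f(3) = 0 → root; f(4) = 3; f(5) = 9; f(6) = 6; f(7) = 0 → root; f(8) = 1; f(9) = 1; f(10) = 9; f(11) = 0 → root; f(12) = 12.
Roots: {1, 3, 7, 11}.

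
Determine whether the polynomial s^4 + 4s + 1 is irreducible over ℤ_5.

No

Write h(s) = s^4 + 4s + 1.
Check for roots in ℤ_5: h(0) = 1; h(1) = 1; h(2) = 0 → root; h(3) = 4; h(4) = 3.
h(2) = 0, so (s − 2) divides h(s); h is reducible.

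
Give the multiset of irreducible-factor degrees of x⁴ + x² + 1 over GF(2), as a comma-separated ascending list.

Write h(x) = x⁴ + x² + 1.
Roots in GF(2): h(0) = 1; h(1) = 1.
Complete factorization: h(x) = (x² + x + 1)^2.
Factor degrees with multiplicity: 2 + 2 = 4.

2, 2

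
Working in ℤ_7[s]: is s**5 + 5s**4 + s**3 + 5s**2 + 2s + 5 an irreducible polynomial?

Write m(s) = s**5 + 5s**4 + s**3 + 5s**2 + 2s + 5.
Check for roots in ℤ_7: m(0) = 5; m(1) = 5; m(2) = 2; m(3) = 3; m(4) = 4; m(5) = 5; m(6) = 4.
No roots, so no linear factors.
Degree-2 irreducible divisors: test the 21 monic irreducibles of degree 2 over GF(7).
None of them divide m (all give nonzero remainder).
No irreducible factor of degree ≤ 2 exists, so m is irreducible over GF(7).

Yes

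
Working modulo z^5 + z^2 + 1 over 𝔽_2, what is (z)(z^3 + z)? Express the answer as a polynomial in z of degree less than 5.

z^4 + z^2

Multiply in 𝔽_2[z]: (z)·(z^3 + z) = z^4 + z^2.
Reduced: z^4 + z^2.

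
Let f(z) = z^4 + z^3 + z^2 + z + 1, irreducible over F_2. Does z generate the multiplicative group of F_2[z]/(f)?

No

|GF(2^4)^×| = 2^4 − 1 = 15. Prime factorization: 15 = 3·5.
f is primitive ⇔ z has order 15 in GF(2)[z]/(f), i.e. z^(15/q) ≠ 1 for each prime q | 15.
z^(5) mod f = 1
z^(3) mod f = z^3.
Since z^(5) = 1, the order of z divides 5 < 15; not primitive.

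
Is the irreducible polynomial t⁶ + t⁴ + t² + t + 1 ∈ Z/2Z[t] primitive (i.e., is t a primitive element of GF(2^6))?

Write f(t) = t⁶ + t⁴ + t² + t + 1.
|GF(2^6)^×| = 2^6 − 1 = 63. Prime factorization: 63 = 3^2·7.
f is primitive ⇔ t has order 63 in GF(2)[t]/(f), i.e. t^(63/q) ≠ 1 for each prime q | 63.
t^(21) mod f = 1
t^(9) mod f = t⁴ + t² + t.
Since t^(21) = 1, the order of t divides 21 < 63; not primitive.

No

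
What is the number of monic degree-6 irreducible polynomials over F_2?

9

x^(2^6) − x is the product of all monic irreducibles of degree dividing 6; Möbius inversion gives N = (1/6) Σ μ(6/d)·2^d.
Divisors of 6: 1, 2, 3, 6; μ(6/d) for each: 1, -1, -1, 1.
Σ = 2^1 − 2^2 − 2^3 + 2^6 = 54.
N = 54/6 = 9.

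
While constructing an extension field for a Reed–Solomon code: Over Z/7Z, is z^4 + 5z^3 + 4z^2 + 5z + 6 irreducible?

No

Write P(z) = z^4 + 5z^3 + 4z^2 + 5z + 6.
Check for roots in Z/7Z: P(0) = 6; P(1) = 0 → root; P(2) = 4; P(3) = 0 → root; P(4) = 1; P(5) = 2; P(6) = 1.
P(1) = 0, so (z − 1) divides P(z); P is reducible.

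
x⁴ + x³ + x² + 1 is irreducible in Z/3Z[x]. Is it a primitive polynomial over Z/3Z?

No

Write f(x) = x⁴ + x³ + x² + 1.
|GF(3^4)^×| = 3^4 − 1 = 80. Prime factorization: 80 = 2^4·5.
f is primitive ⇔ x has order 80 in GF(3)[x]/(f), i.e. x^(80/q) ≠ 1 for each prime q | 80.
x^(40) mod f = 1
x^(16) mod f = 2x³ + x² + x.
Since x^(40) = 1, the order of x divides 40 < 80; not primitive.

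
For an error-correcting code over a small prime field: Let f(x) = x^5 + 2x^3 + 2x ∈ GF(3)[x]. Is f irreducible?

Check for roots in GF(3): f(0) = 0 → root; f(1) = 2; f(2) = 1.
f(0) = 0, so (x) divides f(x); f is reducible.

No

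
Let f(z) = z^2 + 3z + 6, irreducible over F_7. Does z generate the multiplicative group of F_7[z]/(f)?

|GF(7^2)^×| = 7^2 − 1 = 48. Prime factorization: 48 = 2^4·3.
f is primitive ⇔ z has order 48 in GF(7)[z]/(f), i.e. z^(48/q) ≠ 1 for each prime q | 48.
z^(24) mod f = 6.
z^(16) mod f = 1
Since z^(16) = 1, the order of z divides 16 < 48; not primitive.

No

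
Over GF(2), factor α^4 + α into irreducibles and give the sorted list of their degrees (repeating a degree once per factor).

Write h(α) = α^4 + α.
Roots in GF(2): h(0) = 0 → root; h(1) = 0 → root.
Linear factors from roots: (α), (α + 1).
Complete factorization: h(α) = (α)·(α + 1)·(α^2 + α + 1).
Factor degrees with multiplicity: 1 + 1 + 2 = 4.

1, 1, 2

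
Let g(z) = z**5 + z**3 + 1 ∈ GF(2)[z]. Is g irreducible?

Yes

Check for roots in GF(2): g(0) = 1; g(1) = 1.
No roots, so no linear factors.
Monic irreducibles of degree 2 over GF(2): z**2 + z + 1.
None of them divide g (all give nonzero remainder).
No irreducible factor of degree ≤ 2 exists, so g is irreducible over GF(2).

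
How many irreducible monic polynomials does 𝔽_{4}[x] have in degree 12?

x^(4^12) − x is the product of all monic irreducibles of degree dividing 12; Möbius inversion gives N = (1/12) Σ μ(12/d)·4^d.
Divisors of 12: 1, 2, 3, 4, 6, 12; μ(12/d) for each: 0, 1, 0, -1, -1, 1.
Σ = 4^2 − 4^4 − 4^6 + 4^12 = 16772880.
N = 16772880/12 = 1397740.

1397740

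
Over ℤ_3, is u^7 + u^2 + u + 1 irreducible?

No

Write h(u) = u^7 + u^2 + u + 1.
Check for roots in ℤ_3: h(0) = 1; h(1) = 1; h(2) = 0 → root.
h(2) = 0, so (u − 2) divides h(u); h is reducible.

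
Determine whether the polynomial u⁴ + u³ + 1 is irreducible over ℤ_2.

Yes

Write P(u) = u⁴ + u³ + 1.
Check for roots in ℤ_2: P(0) = 1; P(1) = 1.
No roots, so no linear factors.
Monic irreducibles of degree 2 over GF(2): u² + u + 1.
None of them divide P (all give nonzero remainder).
No irreducible factor of degree ≤ 2 exists, so P is irreducible over GF(2).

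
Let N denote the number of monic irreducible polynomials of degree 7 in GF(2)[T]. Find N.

18

The number of monic irreducibles of degree 7 over GF(2) is (1/7)·Σ_{d∣7} μ(7/d) 2^d.
Divisors of 7: 1, 7; μ(7/d) for each: -1, 1.
Σ = − 2^1 + 2^7 = 126.
N = 126/7 = 18.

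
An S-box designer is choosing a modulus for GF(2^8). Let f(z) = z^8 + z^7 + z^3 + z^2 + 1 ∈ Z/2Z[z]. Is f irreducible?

Yes

Check for roots in Z/2Z: f(0) = 1; f(1) = 1.
No roots, so no linear factors.
Monic irreducibles of degree 2 over GF(2): z^2 + z + 1.
None of them divide f (all give nonzero remainder).
Monic irreducibles of degree 3 over GF(2): z^3 + z + 1, z^3 + z^2 + 1.
None of them divide f (all give nonzero remainder).
Monic irreducibles of degree 4 over GF(2): z^4 + z + 1, z^4 + z^3 + 1, z^4 + z^3 + z^2 + z + 1.
None of them divide f (all give nonzero remainder).
No irreducible factor of degree ≤ 4 exists, so f is irreducible over GF(2).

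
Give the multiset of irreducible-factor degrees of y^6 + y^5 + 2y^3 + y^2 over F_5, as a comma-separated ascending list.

Write f(y) = y^6 + y^5 + 2y^3 + y^2.
Roots in F_5: f(0) = 0 → root; f(1) = 0 → root; f(2) = 1; f(3) = 0 → root; f(4) = 4.
Linear factors from roots: (y), (y + 4), (y + 2).
Complete factorization: f(y) = (y + 2)·(y + 4)·(y)^2·(y^2 + 2).
Factor degrees with multiplicity: 1 + 1 + 1 + 1 + 2 = 6.

1, 1, 1, 1, 2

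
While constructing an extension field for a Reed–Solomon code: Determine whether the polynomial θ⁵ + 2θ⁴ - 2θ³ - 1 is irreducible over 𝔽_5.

No

Write h(θ) = θ⁵ + 2θ⁴ - 2θ³ - 1.
Check for roots in 𝔽_5: h(0) = 4; h(1) = 0 → root; h(2) = 2; h(3) = 0 → root; h(4) = 2.
h(1) = 0, so (θ − 1) divides h(θ); h is reducible.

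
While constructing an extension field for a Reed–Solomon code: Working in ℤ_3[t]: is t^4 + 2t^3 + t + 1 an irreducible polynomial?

Write P(t) = t^4 + 2t^3 + t + 1.
Check for roots in ℤ_3: P(0) = 1; P(1) = 2; P(2) = 2.
No roots, so no linear factors.
Monic irreducibles of degree 2 over GF(3): t^2 + 1, t^2 + t + 2, t^2 + 2t + 2.
None of them divide P (all give nonzero remainder).
No irreducible factor of degree ≤ 2 exists, so P is irreducible over GF(3).

Yes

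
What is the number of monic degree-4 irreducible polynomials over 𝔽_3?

18

By the necklace-counting formula, N_3(4) = (1/4) Σ_{d|4} μ(4/d)·3^d.
Divisors of 4: 1, 2, 4; μ(4/d) for each: 0, -1, 1.
Σ = − 3^2 + 3^4 = 72.
N = 72/4 = 18.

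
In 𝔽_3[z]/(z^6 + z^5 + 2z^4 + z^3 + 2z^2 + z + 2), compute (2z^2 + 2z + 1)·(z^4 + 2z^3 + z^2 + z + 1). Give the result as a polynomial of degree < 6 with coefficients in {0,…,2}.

Multiply in 𝔽_3[z]: (2z^2 + 2z + 1)·(z^4 + 2z^3 + z^2 + z + 1) = 2z^6 + z^4 + 2z^2 + 1.
Reduce using z^6 ≡ 2z^5 + z^4 + 2z^3 + z^2 + 2z + 1 (mod z^6 + z^5 + 2z^4 + z^3 + 2z^2 + z + 2).
Reduced: z^5 + z^3 + z^2 + z.

z^5 + z^3 + z^2 + z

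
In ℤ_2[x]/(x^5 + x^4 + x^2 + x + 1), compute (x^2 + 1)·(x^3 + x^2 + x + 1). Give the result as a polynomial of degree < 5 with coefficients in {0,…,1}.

Multiply in ℤ_2[x]: (x^2 + 1)·(x^3 + x^2 + x + 1) = x^5 + x^4 + x + 1.
Reduce using x^5 ≡ x^4 + x^2 + x + 1 (mod x^5 + x^4 + x^2 + x + 1).
Reduced: x^2.

x^2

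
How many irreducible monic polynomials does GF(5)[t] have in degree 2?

10

Gauss's count: N_{5}(2) = (1/2) Σ_{d|2} μ(2/d)·5^d.
Divisors of 2: 1, 2; μ(2/d) for each: -1, 1.
Σ = − 5^1 + 5^2 = 20.
N = 20/2 = 10.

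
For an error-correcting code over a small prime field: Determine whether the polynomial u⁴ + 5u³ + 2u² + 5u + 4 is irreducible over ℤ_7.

Yes

Write g(u) = u⁴ + 5u³ + 2u² + 5u + 4.
Check for roots in ℤ_7: g(0) = 4; g(1) = 3; g(2) = 1; g(3) = 1; g(4) = 2; g(5) = 6; g(6) = 4.
No roots, so no linear factors.
Degree-2 irreducible divisors: test the 21 monic irreducibles of degree 2 over GF(7).
None of them divide g (all give nonzero remainder).
No irreducible factor of degree ≤ 2 exists, so g is irreducible over GF(7).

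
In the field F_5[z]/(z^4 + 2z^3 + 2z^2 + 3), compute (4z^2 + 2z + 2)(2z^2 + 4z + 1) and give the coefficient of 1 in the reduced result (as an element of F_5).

Multiply in F_5[z]: (4z^2 + 2z + 2)·(2z^2 + 4z + 1) = 3z^4 + z^2 + 2.
Reduce using z^4 ≡ 3z^3 + 3z^2 + 2 (mod z^4 + 2z^3 + 2z^2 + 3).
Reduced: 4z^3 + 3.

3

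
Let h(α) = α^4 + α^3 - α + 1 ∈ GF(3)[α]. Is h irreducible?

Check for roots in GF(3): h(0) = 1; h(1) = 2; h(2) = 2.
No roots, so no linear factors.
Monic irreducibles of degree 2 over GF(3): α^2 + 1, α^2 + α - 1, α^2 - α - 1.
None of them divide h (all give nonzero remainder).
No irreducible factor of degree ≤ 2 exists, so h is irreducible over GF(3).

Yes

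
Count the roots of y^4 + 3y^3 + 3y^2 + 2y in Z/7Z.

4

Write g(y) = y^4 + 3y^3 + 3y^2 + 2y.
Evaluate at each of the 7 elements of Z/7Z:
g(0) = 0 → root; g(1) = 2; g(2) = 0 → root; g(3) = 6; g(4) = 0 → root; g(5) = 0 → root; g(6) = 6.
Roots: {0, 2, 4, 5}.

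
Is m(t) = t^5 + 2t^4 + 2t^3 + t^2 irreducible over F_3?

Check for roots in F_3: m(0) = 0 → root; m(1) = 0 → root; m(2) = 0 → root.
m(0) = 0, so (t) divides m(t); m is reducible.

No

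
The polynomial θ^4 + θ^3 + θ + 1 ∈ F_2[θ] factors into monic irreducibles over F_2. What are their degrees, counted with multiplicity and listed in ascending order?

1, 1, 2

Write h(θ) = θ^4 + θ^3 + θ + 1.
Roots in F_2: h(0) = 1; h(1) = 0 → root.
Linear factors from roots: (θ + 1).
Complete factorization: h(θ) = (θ + 1)^2·(θ^2 + θ + 1).
Factor degrees with multiplicity: 1 + 1 + 2 = 4.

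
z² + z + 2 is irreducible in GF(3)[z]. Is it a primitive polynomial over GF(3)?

Write f(z) = z² + z + 2.
|GF(3^2)^×| = 3^2 − 1 = 8. Prime factorization: 8 = 2^3.
f is primitive ⇔ z has order 8 in GF(3)[z]/(f), i.e. z^(8/q) ≠ 1 for each prime q | 8.
z^(4) mod f = 2.
None equal 1, so z has full order 8; f is primitive.

Yes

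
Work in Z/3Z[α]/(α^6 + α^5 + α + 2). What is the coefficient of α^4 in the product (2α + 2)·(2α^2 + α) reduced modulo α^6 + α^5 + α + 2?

0

Multiply in Z/3Z[α]: (2α + 2)·(2α^2 + α) = α^3 + 2α.
Reduced: α^3 + 2α.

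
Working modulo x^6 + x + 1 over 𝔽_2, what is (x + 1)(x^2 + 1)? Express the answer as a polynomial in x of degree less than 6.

Multiply in 𝔽_2[x]: (x + 1)·(x^2 + 1) = x^3 + x^2 + x + 1.
Reduced: x^3 + x^2 + x + 1.

x^3 + x^2 + x + 1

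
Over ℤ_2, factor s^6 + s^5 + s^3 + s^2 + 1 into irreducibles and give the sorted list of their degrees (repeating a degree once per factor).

Write f(s) = s^6 + s^5 + s^3 + s^2 + 1.
Roots in ℤ_2: f(0) = 1; f(1) = 1.
Complete factorization: f(s) = (s^6 + s^5 + s^3 + s^2 + 1).
Factor degrees with multiplicity: 6 = 6.

6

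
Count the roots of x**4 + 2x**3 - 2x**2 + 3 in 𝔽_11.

2

Write h(x) = x**4 + 2x**3 - 2x**2 + 3.
Evaluate at each of the 11 elements of 𝔽_11:
h(0) = 3; h(1) = 4; h(2) = 5; h(3) = 10; h(4) = 3; h(5) = 3; h(6) = 9; h(7) = 0 → root; h(8) = 1; h(9) = 6; h(10) = 0 → root.
Roots: {7, 10}.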